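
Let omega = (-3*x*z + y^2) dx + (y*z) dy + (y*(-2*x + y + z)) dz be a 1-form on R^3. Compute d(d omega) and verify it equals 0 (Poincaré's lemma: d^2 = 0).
d(d omega) = 0

Step 1: d omega = sum_{i<j} (∂f_j/∂x_i - ∂f_i/∂x_j) dx_i ∧ dx_j:
  coeff of dx ∧ dy: -2*y
  coeff of dx ∧ dz: 3*x - 2*y
  coeff of dy ∧ dz: -2*x + y + z
Step 2: Apply d again to each 2-form coefficient. The only possible 3-form in R^3 is dx ∧ dy ∧ dz, with coefficient
  ∂(coeff of dy∧dz)/∂x - ∂(coeff of dx∧dz)/∂y + ∂(coeff of dx∧dy)/∂z
  = ∂/∂x (-2*x + y + z) - ∂/∂y (3*x - 2*y) + ∂/∂z (-2*y).
Each of these terms simplifies to sums of mixed partials that cancel in pairs. The result is 0 (by equality of mixed partials for smooth functions — Schwarz / Clairaut).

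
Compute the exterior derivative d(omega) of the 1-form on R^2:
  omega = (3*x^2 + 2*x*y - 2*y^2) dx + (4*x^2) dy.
d(omega) = (6*x + 4*y) dx ∧ dy

For a 1-form omega = sum_i f_i dx_i, the exterior derivative is
  d(omega) = sum_{i < j} (∂f_j/∂x_i - ∂f_i/∂x_j) dx_i ∧ dx_j.
  coefficient of dx ∧ dy: ∂f_2/∂x - ∂f_1/∂y = ∂(4*x^2)/∂x - ∂(3*x^2 + 2*x*y - 2*y^2)/∂y = 6*x + 4*y
Assembling: d(omega) = (6*x + 4*y) dx ∧ dy.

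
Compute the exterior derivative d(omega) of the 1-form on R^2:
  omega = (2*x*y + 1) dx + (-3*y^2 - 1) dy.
d(omega) = (-2*x) dx ∧ dy

For a 1-form omega = sum_i f_i dx_i, the exterior derivative is
  d(omega) = sum_{i < j} (∂f_j/∂x_i - ∂f_i/∂x_j) dx_i ∧ dx_j.
  coefficient of dx ∧ dy: ∂f_2/∂x - ∂f_1/∂y = ∂(-3*y^2 - 1)/∂x - ∂(2*x*y + 1)/∂y = -2*x
Assembling: d(omega) = (-2*x) dx ∧ dy.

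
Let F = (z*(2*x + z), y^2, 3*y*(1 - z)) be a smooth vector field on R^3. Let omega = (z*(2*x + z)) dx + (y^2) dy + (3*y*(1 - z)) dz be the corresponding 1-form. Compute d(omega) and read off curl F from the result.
d(omega) = (3 - 3*z) dy ∧ dz + (2*x + 2*z) dz ∧ dx + (0) dx ∧ dy; curl F = (3 - 3*z, 2*x + 2*z, 0)

d omega = sum_{i<j} (∂f_j/∂x_i - ∂f_i/∂x_j) dx_i ∧ dx_j. Under the identification (dy ∧ dz, dz ∧ dx, dx ∧ dy) ↔ (e_x, e_y, e_z), the coefficients are exactly the components of curl F. Compute:
  ∂R/∂y - ∂Q/∂z = (3 - 3*z) - (0) = 3 - 3*z
  ∂P/∂z - ∂R/∂x = (2*x + 2*z) - (0) = 2*x + 2*z
  ∂Q/∂x - ∂P/∂y = (0) - (0) = 0.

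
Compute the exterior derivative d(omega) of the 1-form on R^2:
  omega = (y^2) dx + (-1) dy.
d(omega) = (-2*y) dx ∧ dy

For a 1-form omega = sum_i f_i dx_i, the exterior derivative is
  d(omega) = sum_{i < j} (∂f_j/∂x_i - ∂f_i/∂x_j) dx_i ∧ dx_j.
  coefficient of dx ∧ dy: ∂f_2/∂x - ∂f_1/∂y = ∂(-1)/∂x - ∂(y^2)/∂y = -2*y
Assembling: d(omega) = (-2*y) dx ∧ dy.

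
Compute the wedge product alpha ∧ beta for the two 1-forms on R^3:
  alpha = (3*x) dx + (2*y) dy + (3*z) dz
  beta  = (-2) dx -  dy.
alpha ∧ beta = (-3*x + 4*y) dx ∧ dy + (6*z) dx ∧ dz + (3*z) dy ∧ dz

Distribute the wedge, using dx_i ∧ dx_j = -dx_j ∧ dx_i and dx_i ∧ dx_i = 0. For each pair (i, j) with i < j, the coefficient of dx_i ∧ dx_j in alpha ∧ beta is (alpha_i * beta_j - alpha_j * beta_i). Collecting: alpha ∧ beta = (-3*x + 4*y) dx ∧ dy + (6*z) dx ∧ dz + (3*z) dy ∧ dz.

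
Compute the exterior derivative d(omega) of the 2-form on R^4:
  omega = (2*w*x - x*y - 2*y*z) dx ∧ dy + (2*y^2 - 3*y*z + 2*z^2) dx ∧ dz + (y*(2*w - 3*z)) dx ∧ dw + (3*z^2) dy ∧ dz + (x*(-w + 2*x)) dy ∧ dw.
d(omega) = (-6*y + 3*z) dx ∧ dy ∧ dz + (-3*w + 6*x + 3*z) dx ∧ dy ∧ dw + (3*y) dx ∧ dz ∧ dw

For a 2-form omega = sum_{i<j} g_{ij} dx_i ∧ dx_j, the exterior derivative is
  d(omega) = sum_{i<j} d(g_{ij}) ∧ dx_i ∧ dx_j = sum_{i<j, k} (∂g_{ij}/∂x_k) dx_k ∧ dx_i ∧ dx_j.
Expand each term, using dx_k ∧ dx_i ∧ dx_j = sgn(permutation) dx_{(a)} ∧ dx_{(b)} ∧ dx_{(c)} with (a < b < c) sorted:
  d(2*w*x - x*y - 2*y*z) includes (∂/∂z)(2*w*x - x*y - 2*y*z) dz = (-2*y) dz, which multiplied by dx ∧ dy gives (-2*y) dx ∧ dy ∧ dz
  d(2*w*x - x*y - 2*y*z) includes (∂/∂w)(2*w*x - x*y - 2*y*z) dw = (2*x) dw, which multiplied by dx ∧ dy gives (2*x) dx ∧ dy ∧ dw
  d(2*y^2 - 3*y*z + 2*z^2) includes (∂/∂y)(2*y^2 - 3*y*z + 2*z^2) dy = (4*y - 3*z) dy, which multiplied by dx ∧ dz gives (-4*y + 3*z) dx ∧ dy ∧ dz
  d(y*(2*w - 3*z)) includes (∂/∂y)(y*(2*w - 3*z)) dy = (2*w - 3*z) dy, which multiplied by dx ∧ dw gives (-2*w + 3*z) dx ∧ dy ∧ dw
  d(y*(2*w - 3*z)) includes (∂/∂z)(y*(2*w - 3*z)) dz = (-3*y) dz, which multiplied by dx ∧ dw gives (3*y) dx ∧ dz ∧ dw
  d(x*(-w + 2*x)) includes (∂/∂x)(x*(-w + 2*x)) dx = (-w + 4*x) dx, which multiplied by dy ∧ dw gives (-w + 4*x) dx ∧ dy ∧ dw
Collecting like 3-forms: d(omega) = (-6*y + 3*z) dx ∧ dy ∧ dz + (-3*w + 6*x + 3*z) dx ∧ dy ∧ dw + (3*y) dx ∧ dz ∧ dw.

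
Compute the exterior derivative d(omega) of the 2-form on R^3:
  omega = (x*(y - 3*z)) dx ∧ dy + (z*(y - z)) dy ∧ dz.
d(omega) = (-3*x) dx ∧ dy ∧ dz

For a 2-form omega = sum_{i<j} g_{ij} dx_i ∧ dx_j, the exterior derivative is
  d(omega) = sum_{i<j} d(g_{ij}) ∧ dx_i ∧ dx_j = sum_{i<j, k} (∂g_{ij}/∂x_k) dx_k ∧ dx_i ∧ dx_j.
Expand each term, using dx_k ∧ dx_i ∧ dx_j = sgn(permutation) dx_{(a)} ∧ dx_{(b)} ∧ dx_{(c)} with (a < b < c) sorted:
  d(x*(y - 3*z)) includes (∂/∂z)(x*(y - 3*z)) dz = (-3*x) dz, which multiplied by dx ∧ dy gives (-3*x) dx ∧ dy ∧ dz
Collecting like 3-forms: d(omega) = (-3*x) dx ∧ dy ∧ dz.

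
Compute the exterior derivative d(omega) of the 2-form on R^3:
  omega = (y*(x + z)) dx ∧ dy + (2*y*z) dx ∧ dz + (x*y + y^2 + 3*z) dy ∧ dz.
d(omega) = (2*y - 2*z) dx ∧ dy ∧ dz

For a 2-form omega = sum_{i<j} g_{ij} dx_i ∧ dx_j, the exterior derivative is
  d(omega) = sum_{i<j} d(g_{ij}) ∧ dx_i ∧ dx_j = sum_{i<j, k} (∂g_{ij}/∂x_k) dx_k ∧ dx_i ∧ dx_j.
Expand each term, using dx_k ∧ dx_i ∧ dx_j = sgn(permutation) dx_{(a)} ∧ dx_{(b)} ∧ dx_{(c)} with (a < b < c) sorted:
  d(y*(x + z)) includes (∂/∂z)(y*(x + z)) dz = (y) dz, which multiplied by dx ∧ dy gives (y) dx ∧ dy ∧ dz
  d(2*y*z) includes (∂/∂y)(2*y*z) dy = (2*z) dy, which multiplied by dx ∧ dz gives (-2*z) dx ∧ dy ∧ dz
  d(x*y + y^2 + 3*z) includes (∂/∂x)(x*y + y^2 + 3*z) dx = (y) dx, which multiplied by dy ∧ dz gives (y) dx ∧ dy ∧ dz
Collecting like 3-forms: d(omega) = (2*y - 2*z) dx ∧ dy ∧ dz.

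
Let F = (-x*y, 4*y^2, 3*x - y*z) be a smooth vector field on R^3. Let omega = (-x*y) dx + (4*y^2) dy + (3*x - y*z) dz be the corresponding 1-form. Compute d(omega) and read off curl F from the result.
d(omega) = (-z) dy ∧ dz + (-3) dz ∧ dx + (x) dx ∧ dy; curl F = (-z, -3, x)

d omega = sum_{i<j} (∂f_j/∂x_i - ∂f_i/∂x_j) dx_i ∧ dx_j. Under the identification (dy ∧ dz, dz ∧ dx, dx ∧ dy) ↔ (e_x, e_y, e_z), the coefficients are exactly the components of curl F. Compute:
  ∂R/∂y - ∂Q/∂z = (-z) - (0) = -z
  ∂P/∂z - ∂R/∂x = (0) - (3) = -3
  ∂Q/∂x - ∂P/∂y = (0) - (-x) = x.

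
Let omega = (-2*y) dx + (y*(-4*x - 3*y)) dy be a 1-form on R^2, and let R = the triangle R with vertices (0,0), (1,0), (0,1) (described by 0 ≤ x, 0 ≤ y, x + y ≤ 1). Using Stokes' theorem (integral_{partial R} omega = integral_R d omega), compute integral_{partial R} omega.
integral_(partial R) omega = 1/3

Stokes: integral_partial_R omega = integral_R d omega with d omega = (∂Q/∂x - ∂P/∂y) dx ∧ dy.
  ∂Q/∂x = -4*y
  ∂P/∂y = -2
  integrand = ∂Q/∂x - ∂P/∂y = 2 - 4*y.
Integrating over R: integral_0^1 integral_0^{1-x} (2 - 4*y) dy dx = 1/3.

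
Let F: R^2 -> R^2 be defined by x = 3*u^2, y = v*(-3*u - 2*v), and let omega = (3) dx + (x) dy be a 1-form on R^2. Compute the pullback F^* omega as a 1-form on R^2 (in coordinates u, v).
F^* omega = (9*u*(-u*v + 2)) du + (u^2*(-9*u - 12*v)) dv

Using F^*(f dg) = (f ∘ F) d(g ∘ F), substitute each coordinate x_i by F_i(u, v) in f_i, and replace dx_i by d F_i = (∂F_i/∂u) du + (∂F_i/∂v) dv.
  For the x component: f_1(F) = 3; d F_1 = (6*u) du + (0) dv
  For the y component: f_2(F) = 3*u^2; d F_2 = (-3*v) du + (-3*u - 4*v) dv
Combining and collecting du, dv coefficients:
  coeff of du: 9*u*(-u*v + 2)
  coeff of dv: u^2*(-9*u - 12*v)
F^* omega = (9*u*(-u*v + 2)) du + (u^2*(-9*u - 12*v)) dv.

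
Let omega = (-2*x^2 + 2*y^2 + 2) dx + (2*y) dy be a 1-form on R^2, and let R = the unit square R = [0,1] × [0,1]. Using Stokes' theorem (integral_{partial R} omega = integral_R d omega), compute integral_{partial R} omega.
integral_(partial R) omega = -2

Stokes: integral_partial_R omega = integral_R d omega with d omega = (∂Q/∂x - ∂P/∂y) dx ∧ dy.
  ∂Q/∂x = 0
  ∂P/∂y = 4*y
  integrand = ∂Q/∂x - ∂P/∂y = -4*y.
Integrating over R: integral_0^1 integral_0^1 (-4*y) dx dy = -2.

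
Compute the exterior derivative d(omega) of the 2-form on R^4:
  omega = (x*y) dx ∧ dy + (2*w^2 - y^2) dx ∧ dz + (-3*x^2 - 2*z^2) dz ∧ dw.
d(omega) = (2*y) dx ∧ dy ∧ dz + (4*w - 6*x) dx ∧ dz ∧ dw

For a 2-form omega = sum_{i<j} g_{ij} dx_i ∧ dx_j, the exterior derivative is
  d(omega) = sum_{i<j} d(g_{ij}) ∧ dx_i ∧ dx_j = sum_{i<j, k} (∂g_{ij}/∂x_k) dx_k ∧ dx_i ∧ dx_j.
Expand each term, using dx_k ∧ dx_i ∧ dx_j = sgn(permutation) dx_{(a)} ∧ dx_{(b)} ∧ dx_{(c)} with (a < b < c) sorted:
  d(2*w^2 - y^2) includes (∂/∂y)(2*w^2 - y^2) dy = (-2*y) dy, which multiplied by dx ∧ dz gives (2*y) dx ∧ dy ∧ dz
  d(2*w^2 - y^2) includes (∂/∂w)(2*w^2 - y^2) dw = (4*w) dw, which multiplied by dx ∧ dz gives (4*w) dx ∧ dz ∧ dw
  d(-3*x^2 - 2*z^2) includes (∂/∂x)(-3*x^2 - 2*z^2) dx = (-6*x) dx, which multiplied by dz ∧ dw gives (-6*x) dx ∧ dz ∧ dw
Collecting like 3-forms: d(omega) = (2*y) dx ∧ dy ∧ dz + (4*w - 6*x) dx ∧ dz ∧ dw.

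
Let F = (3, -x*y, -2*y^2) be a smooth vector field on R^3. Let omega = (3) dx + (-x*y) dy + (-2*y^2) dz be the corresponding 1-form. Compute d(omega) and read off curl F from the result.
d(omega) = (-4*y) dy ∧ dz + (0) dz ∧ dx + (-y) dx ∧ dy; curl F = (-4*y, 0, -y)

d omega = sum_{i<j} (∂f_j/∂x_i - ∂f_i/∂x_j) dx_i ∧ dx_j. Under the identification (dy ∧ dz, dz ∧ dx, dx ∧ dy) ↔ (e_x, e_y, e_z), the coefficients are exactly the components of curl F. Compute:
  ∂R/∂y - ∂Q/∂z = (-4*y) - (0) = -4*y
  ∂P/∂z - ∂R/∂x = (0) - (0) = 0
  ∂Q/∂x - ∂P/∂y = (-y) - (0) = -y.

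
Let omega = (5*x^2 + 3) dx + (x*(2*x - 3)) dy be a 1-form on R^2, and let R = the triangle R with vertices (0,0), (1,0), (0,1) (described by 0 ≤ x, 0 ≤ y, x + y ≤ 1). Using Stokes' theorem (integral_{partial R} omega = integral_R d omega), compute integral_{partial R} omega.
integral_(partial R) omega = -5/6

Stokes: integral_partial_R omega = integral_R d omega with d omega = (∂Q/∂x - ∂P/∂y) dx ∧ dy.
  ∂Q/∂x = 4*x - 3
  ∂P/∂y = 0
  integrand = ∂Q/∂x - ∂P/∂y = 4*x - 3.
Integrating over R: integral_0^1 integral_0^{1-x} (4*x - 3) dy dx = -5/6.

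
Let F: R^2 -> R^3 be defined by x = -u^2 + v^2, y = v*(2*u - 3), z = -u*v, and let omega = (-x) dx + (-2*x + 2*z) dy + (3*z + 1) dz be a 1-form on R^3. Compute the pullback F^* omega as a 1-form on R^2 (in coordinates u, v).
F^* omega = (-2*u^3 + 4*u^2*v + u*v^2 - 4*v^3 - v) du + (4*u^3 + u^2*v - 6*u^2 - 4*u*v^2 + 6*u*v - u - 2*v^3 + 6*v^2) dv

Using F^*(f dg) = (f ∘ F) d(g ∘ F), substitute each coordinate x_i by F_i(u, v) in f_i, and replace dx_i by d F_i = (∂F_i/∂u) du + (∂F_i/∂v) dv.
  For the x component: f_1(F) = u^2 - v^2; d F_1 = (-2*u) du + (2*v) dv
  For the y component: f_2(F) = 2*u^2 - 2*u*v - 2*v^2; d F_2 = (2*v) du + (2*u - 3) dv
  For the z component: f_3(F) = -3*u*v + 1; d F_3 = (-v) du + (-u) dv
Combining and collecting du, dv coefficients:
  coeff of du: -2*u^3 + 4*u^2*v + u*v^2 - 4*v^3 - v
  coeff of dv: 4*u^3 + u^2*v - 6*u^2 - 4*u*v^2 + 6*u*v - u - 2*v^3 + 6*v^2
F^* omega = (-2*u^3 + 4*u^2*v + u*v^2 - 4*v^3 - v) du + (4*u^3 + u^2*v - 6*u^2 - 4*u*v^2 + 6*u*v - u - 2*v^3 + 6*v^2) dv.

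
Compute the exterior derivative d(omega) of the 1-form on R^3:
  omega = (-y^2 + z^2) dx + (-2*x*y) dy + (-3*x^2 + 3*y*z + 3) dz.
d(omega) = (-6*x - 2*z) dx ∧ dz + (3*z) dy ∧ dz

For a 1-form omega = sum_i f_i dx_i, the exterior derivative is
  d(omega) = sum_{i < j} (∂f_j/∂x_i - ∂f_i/∂x_j) dx_i ∧ dx_j.
  coefficient of dx ∧ dz: ∂f_3/∂x - ∂f_1/∂z = ∂(-3*x^2 + 3*y*z + 3)/∂x - ∂(-y^2 + z^2)/∂z = -6*x - 2*z
  coefficient of dy ∧ dz: ∂f_3/∂y - ∂f_2/∂z = ∂(-3*x^2 + 3*y*z + 3)/∂y - ∂(-2*x*y)/∂z = 3*z
Assembling: d(omega) = (-6*x - 2*z) dx ∧ dz + (3*z) dy ∧ dz.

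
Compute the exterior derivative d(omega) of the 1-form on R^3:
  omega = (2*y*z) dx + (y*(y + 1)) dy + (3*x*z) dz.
d(omega) = (-2*z) dx ∧ dy + (-2*y + 3*z) dx ∧ dz

For a 1-form omega = sum_i f_i dx_i, the exterior derivative is
  d(omega) = sum_{i < j} (∂f_j/∂x_i - ∂f_i/∂x_j) dx_i ∧ dx_j.
  coefficient of dx ∧ dy: ∂f_2/∂x - ∂f_1/∂y = ∂(y*(y + 1))/∂x - ∂(2*y*z)/∂y = -2*z
  coefficient of dx ∧ dz: ∂f_3/∂x - ∂f_1/∂z = ∂(3*x*z)/∂x - ∂(2*y*z)/∂z = -2*y + 3*z
Assembling: d(omega) = (-2*z) dx ∧ dy + (-2*y + 3*z) dx ∧ dz.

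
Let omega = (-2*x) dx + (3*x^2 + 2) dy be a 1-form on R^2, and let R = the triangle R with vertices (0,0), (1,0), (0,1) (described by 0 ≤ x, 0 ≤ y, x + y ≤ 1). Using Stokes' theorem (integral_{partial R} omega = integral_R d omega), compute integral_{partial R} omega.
integral_(partial R) omega = 1

Stokes: integral_partial_R omega = integral_R d omega with d omega = (∂Q/∂x - ∂P/∂y) dx ∧ dy.
  ∂Q/∂x = 6*x
  ∂P/∂y = 0
  integrand = ∂Q/∂x - ∂P/∂y = 6*x.
Integrating over R: integral_0^1 integral_0^{1-x} (6*x) dy dx = 1.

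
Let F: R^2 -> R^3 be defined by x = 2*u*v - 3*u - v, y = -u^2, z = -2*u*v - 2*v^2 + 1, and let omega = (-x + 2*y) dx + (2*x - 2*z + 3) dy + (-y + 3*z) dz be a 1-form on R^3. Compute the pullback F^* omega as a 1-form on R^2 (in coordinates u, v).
F^* omega = (-22*u^2*v + 18*u^2 + 16*u*v - 11*u + 12*v^3 + 2*v^2 - 9*v) du + (-6*u^3 + 4*u^2*v + 8*u^2 + 36*u*v^2 + 4*u*v - 9*u + 24*v^3 - 13*v) dv

Using F^*(f dg) = (f ∘ F) d(g ∘ F), substitute each coordinate x_i by F_i(u, v) in f_i, and replace dx_i by d F_i = (∂F_i/∂u) du + (∂F_i/∂v) dv.
  For the x component: f_1(F) = -2*u^2 - 2*u*v + 3*u + v; d F_1 = (2*v - 3) du + (2*u - 1) dv
  For the y component: f_2(F) = 8*u*v - 6*u + 4*v^2 - 2*v + 1; d F_2 = (-2*u) du + (0) dv
  For the z component: f_3(F) = u^2 - 6*u*v - 6*v^2 + 3; d F_3 = (-2*v) du + (-2*u - 4*v) dv
Combining and collecting du, dv coefficients:
  coeff of du: -22*u^2*v + 18*u^2 + 16*u*v - 11*u + 12*v^3 + 2*v^2 - 9*v
  coeff of dv: -6*u^3 + 4*u^2*v + 8*u^2 + 36*u*v^2 + 4*u*v - 9*u + 24*v^3 - 13*v
F^* omega = (-22*u^2*v + 18*u^2 + 16*u*v - 11*u + 12*v^3 + 2*v^2 - 9*v) du + (-6*u^3 + 4*u^2*v + 8*u^2 + 36*u*v^2 + 4*u*v - 9*u + 24*v^3 - 13*v) dv.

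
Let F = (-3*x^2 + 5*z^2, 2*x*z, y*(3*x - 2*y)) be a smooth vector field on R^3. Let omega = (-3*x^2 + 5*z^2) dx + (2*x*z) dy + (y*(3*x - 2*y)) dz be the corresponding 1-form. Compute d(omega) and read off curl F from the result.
d(omega) = (x - 4*y) dy ∧ dz + (-3*y + 10*z) dz ∧ dx + (2*z) dx ∧ dy; curl F = (x - 4*y, -3*y + 10*z, 2*z)

d omega = sum_{i<j} (∂f_j/∂x_i - ∂f_i/∂x_j) dx_i ∧ dx_j. Under the identification (dy ∧ dz, dz ∧ dx, dx ∧ dy) ↔ (e_x, e_y, e_z), the coefficients are exactly the components of curl F. Compute:
  ∂R/∂y - ∂Q/∂z = (3*x - 4*y) - (2*x) = x - 4*y
  ∂P/∂z - ∂R/∂x = (10*z) - (3*y) = -3*y + 10*z
  ∂Q/∂x - ∂P/∂y = (2*z) - (0) = 2*z.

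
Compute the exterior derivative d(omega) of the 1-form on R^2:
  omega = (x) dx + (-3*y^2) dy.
d(omega) = 0

For a 1-form omega = sum_i f_i dx_i, the exterior derivative is
  d(omega) = sum_{i < j} (∂f_j/∂x_i - ∂f_i/∂x_j) dx_i ∧ dx_j.

Assembling: d(omega) = 0.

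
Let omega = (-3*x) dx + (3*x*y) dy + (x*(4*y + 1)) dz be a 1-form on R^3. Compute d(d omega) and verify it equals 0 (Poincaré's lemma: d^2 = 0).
d(d omega) = 0

Step 1: d omega = sum_{i<j} (∂f_j/∂x_i - ∂f_i/∂x_j) dx_i ∧ dx_j:
  coeff of dx ∧ dy: 3*y
  coeff of dx ∧ dz: 4*y + 1
  coeff of dy ∧ dz: 4*x
Step 2: Apply d again to each 2-form coefficient. The only possible 3-form in R^3 is dx ∧ dy ∧ dz, with coefficient
  ∂(coeff of dy∧dz)/∂x - ∂(coeff of dx∧dz)/∂y + ∂(coeff of dx∧dy)/∂z
  = ∂/∂x (4*x) - ∂/∂y (4*y + 1) + ∂/∂z (3*y).
Each of these terms simplifies to sums of mixed partials that cancel in pairs. The result is 0 (by equality of mixed partials for smooth functions — Schwarz / Clairaut).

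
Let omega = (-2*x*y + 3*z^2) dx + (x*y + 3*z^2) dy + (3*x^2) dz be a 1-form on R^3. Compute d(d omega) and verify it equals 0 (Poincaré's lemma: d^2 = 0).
d(d omega) = 0

Step 1: d omega = sum_{i<j} (∂f_j/∂x_i - ∂f_i/∂x_j) dx_i ∧ dx_j:
  coeff of dx ∧ dy: 2*x + y
  coeff of dx ∧ dz: 6*x - 6*z
  coeff of dy ∧ dz: -6*z
Step 2: Apply d again to each 2-form coefficient. The only possible 3-form in R^3 is dx ∧ dy ∧ dz, with coefficient
  ∂(coeff of dy∧dz)/∂x - ∂(coeff of dx∧dz)/∂y + ∂(coeff of dx∧dy)/∂z
  = ∂/∂x (-6*z) - ∂/∂y (6*x - 6*z) + ∂/∂z (2*x + y).
Each of these terms simplifies to sums of mixed partials that cancel in pairs. The result is 0 (by equality of mixed partials for smooth functions — Schwarz / Clairaut).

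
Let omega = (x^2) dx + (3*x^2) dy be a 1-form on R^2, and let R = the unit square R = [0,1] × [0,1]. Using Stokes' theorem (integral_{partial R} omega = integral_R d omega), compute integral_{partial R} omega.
integral_(partial R) omega = 3

Stokes: integral_partial_R omega = integral_R d omega with d omega = (∂Q/∂x - ∂P/∂y) dx ∧ dy.
  ∂Q/∂x = 6*x
  ∂P/∂y = 0
  integrand = ∂Q/∂x - ∂P/∂y = 6*x.
Integrating over R: integral_0^1 integral_0^1 (6*x) dx dy = 3.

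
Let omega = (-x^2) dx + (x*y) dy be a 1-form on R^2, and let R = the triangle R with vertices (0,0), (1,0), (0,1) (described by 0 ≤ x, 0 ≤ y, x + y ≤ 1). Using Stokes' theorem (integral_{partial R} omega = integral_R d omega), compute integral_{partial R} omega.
integral_(partial R) omega = 1/6

Stokes: integral_partial_R omega = integral_R d omega with d omega = (∂Q/∂x - ∂P/∂y) dx ∧ dy.
  ∂Q/∂x = y
  ∂P/∂y = 0
  integrand = ∂Q/∂x - ∂P/∂y = y.
Integrating over R: integral_0^1 integral_0^{1-x} (y) dy dx = 1/6.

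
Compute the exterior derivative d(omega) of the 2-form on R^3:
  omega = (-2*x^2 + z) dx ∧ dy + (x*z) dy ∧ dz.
d(omega) = (z + 1) dx ∧ dy ∧ dz

For a 2-form omega = sum_{i<j} g_{ij} dx_i ∧ dx_j, the exterior derivative is
  d(omega) = sum_{i<j} d(g_{ij}) ∧ dx_i ∧ dx_j = sum_{i<j, k} (∂g_{ij}/∂x_k) dx_k ∧ dx_i ∧ dx_j.
Expand each term, using dx_k ∧ dx_i ∧ dx_j = sgn(permutation) dx_{(a)} ∧ dx_{(b)} ∧ dx_{(c)} with (a < b < c) sorted:
  d(-2*x^2 + z) includes (∂/∂z)(-2*x^2 + z) dz = (1) dz, which multiplied by dx ∧ dy gives (1) dx ∧ dy ∧ dz
  d(x*z) includes (∂/∂x)(x*z) dx = (z) dx, which multiplied by dy ∧ dz gives (z) dx ∧ dy ∧ dz
Collecting like 3-forms: d(omega) = (z + 1) dx ∧ dy ∧ dz.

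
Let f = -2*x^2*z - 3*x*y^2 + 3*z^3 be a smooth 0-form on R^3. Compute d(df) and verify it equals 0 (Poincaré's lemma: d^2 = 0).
d(df) = 0

Step 1: df = sum_i (∂f/∂x_i) dx_i = (-4*x*z - 3*y^2) dx + (-6*x*y) dy + (-2*x^2 + 9*z^2) dz.
Step 2: Apply d again. Using the 1-form formula, the coefficient of dx ∧ dy in d(df) is ∂^2 f/∂x ∂y - ∂^2 f/∂y ∂x = (-6*y) - (-6*y) = 0 (equality of mixed partials for smooth f).
Similarly for dx ∧ dz and dy ∧ dz — all coefficients vanish. So d(df) = 0.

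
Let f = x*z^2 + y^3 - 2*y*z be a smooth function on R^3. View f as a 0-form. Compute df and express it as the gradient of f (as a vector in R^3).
df = (z^2) dx + (3*y^2 - 2*z) dy + (2*x*z - 2*y) dz; grad f = (z^2, 3*y^2 - 2*z, 2*x*z - 2*y)

For a 0-form f, d f = (∂f/∂x) dx + (∂f/∂y) dy + (∂f/∂z) dz. The components of the vector representation are exactly the entries of grad f in Cartesian coordinates:
  ∂f/∂x = z^2
  ∂f/∂y = 3*y^2 - 2*z
  ∂f/∂z = 2*x*z - 2*y.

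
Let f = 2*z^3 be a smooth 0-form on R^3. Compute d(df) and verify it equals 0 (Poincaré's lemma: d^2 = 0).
d(df) = 0

Step 1: df = sum_i (∂f/∂x_i) dx_i = (0) dx + (0) dy + (6*z^2) dz.
Step 2: Apply d again. Using the 1-form formula, the coefficient of dx ∧ dy in d(df) is ∂^2 f/∂x ∂y - ∂^2 f/∂y ∂x = (0) - (0) = 0 (equality of mixed partials for smooth f).
Similarly for dx ∧ dz and dy ∧ dz — all coefficients vanish. So d(df) = 0.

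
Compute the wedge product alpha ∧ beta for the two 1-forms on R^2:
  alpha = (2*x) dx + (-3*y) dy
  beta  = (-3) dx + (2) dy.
alpha ∧ beta = (4*x - 9*y) dx ∧ dy

Distribute the wedge, using dx_i ∧ dx_j = -dx_j ∧ dx_i and dx_i ∧ dx_i = 0. For each pair (i, j) with i < j, the coefficient of dx_i ∧ dx_j in alpha ∧ beta is (alpha_i * beta_j - alpha_j * beta_i). Collecting: alpha ∧ beta = (4*x - 9*y) dx ∧ dy.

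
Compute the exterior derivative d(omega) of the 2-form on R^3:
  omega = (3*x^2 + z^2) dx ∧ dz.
d(omega) = 0

For a 2-form omega = sum_{i<j} g_{ij} dx_i ∧ dx_j, the exterior derivative is
  d(omega) = sum_{i<j} d(g_{ij}) ∧ dx_i ∧ dx_j = sum_{i<j, k} (∂g_{ij}/∂x_k) dx_k ∧ dx_i ∧ dx_j.
Expand each term, using dx_k ∧ dx_i ∧ dx_j = sgn(permutation) dx_{(a)} ∧ dx_{(b)} ∧ dx_{(c)} with (a < b < c) sorted:

Collecting like 3-forms: d(omega) = 0.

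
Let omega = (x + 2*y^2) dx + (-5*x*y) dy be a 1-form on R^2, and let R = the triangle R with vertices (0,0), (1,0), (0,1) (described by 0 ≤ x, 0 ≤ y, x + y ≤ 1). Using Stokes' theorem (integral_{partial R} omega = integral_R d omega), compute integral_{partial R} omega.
integral_(partial R) omega = -3/2

Stokes: integral_partial_R omega = integral_R d omega with d omega = (∂Q/∂x - ∂P/∂y) dx ∧ dy.
  ∂Q/∂x = -5*y
  ∂P/∂y = 4*y
  integrand = ∂Q/∂x - ∂P/∂y = -9*y.
Integrating over R: integral_0^1 integral_0^{1-x} (-9*y) dy dx = -3/2.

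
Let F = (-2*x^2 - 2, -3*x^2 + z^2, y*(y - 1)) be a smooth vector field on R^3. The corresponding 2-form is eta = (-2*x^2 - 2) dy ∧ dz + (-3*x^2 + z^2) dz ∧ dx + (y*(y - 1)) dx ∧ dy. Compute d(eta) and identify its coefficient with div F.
d(eta) = (-4*x) dx ∧ dy ∧ dz; div F = -4*x

For a 2-form in R^3 of the form above, applying d gives a 3-form with coefficient ∂P/∂x + ∂Q/∂y + ∂R/∂z:
  ∂P/∂x = -4*x
  ∂Q/∂y = 0
  ∂R/∂z = 0
Sum = -4*x, which is exactly div F.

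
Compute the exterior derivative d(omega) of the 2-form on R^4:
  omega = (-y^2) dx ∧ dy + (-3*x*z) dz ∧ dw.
d(omega) = (-3*z) dx ∧ dz ∧ dw

For a 2-form omega = sum_{i<j} g_{ij} dx_i ∧ dx_j, the exterior derivative is
  d(omega) = sum_{i<j} d(g_{ij}) ∧ dx_i ∧ dx_j = sum_{i<j, k} (∂g_{ij}/∂x_k) dx_k ∧ dx_i ∧ dx_j.
Expand each term, using dx_k ∧ dx_i ∧ dx_j = sgn(permutation) dx_{(a)} ∧ dx_{(b)} ∧ dx_{(c)} with (a < b < c) sorted:
  d(-3*x*z) includes (∂/∂x)(-3*x*z) dx = (-3*z) dx, which multiplied by dz ∧ dw gives (-3*z) dx ∧ dz ∧ dw
Collecting like 3-forms: d(omega) = (-3*z) dx ∧ dz ∧ dw.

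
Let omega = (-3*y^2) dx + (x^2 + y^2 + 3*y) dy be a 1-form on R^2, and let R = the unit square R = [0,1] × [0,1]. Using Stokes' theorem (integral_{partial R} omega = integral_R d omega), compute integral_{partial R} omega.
integral_(partial R) omega = 4

Stokes: integral_partial_R omega = integral_R d omega with d omega = (∂Q/∂x - ∂P/∂y) dx ∧ dy.
  ∂Q/∂x = 2*x
  ∂P/∂y = -6*y
  integrand = ∂Q/∂x - ∂P/∂y = 2*x + 6*y.
Integrating over R: integral_0^1 integral_0^1 (2*x + 6*y) dx dy = 4.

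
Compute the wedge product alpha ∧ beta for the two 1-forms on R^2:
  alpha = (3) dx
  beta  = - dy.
alpha ∧ beta = (-3) dx ∧ dy

Distribute the wedge, using dx_i ∧ dx_j = -dx_j ∧ dx_i and dx_i ∧ dx_i = 0. For each pair (i, j) with i < j, the coefficient of dx_i ∧ dx_j in alpha ∧ beta is (alpha_i * beta_j - alpha_j * beta_i). Collecting: alpha ∧ beta = (-3) dx ∧ dy.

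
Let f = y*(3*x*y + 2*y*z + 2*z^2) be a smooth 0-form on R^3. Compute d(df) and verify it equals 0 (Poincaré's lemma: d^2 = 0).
d(df) = 0

Step 1: df = sum_i (∂f/∂x_i) dx_i = (3*y^2) dx + (6*x*y + 4*y*z + 2*z^2) dy + (2*y*(y + 2*z)) dz.
Step 2: Apply d again. Using the 1-form formula, the coefficient of dx ∧ dy in d(df) is ∂^2 f/∂x ∂y - ∂^2 f/∂y ∂x = (6*y) - (6*y) = 0 (equality of mixed partials for smooth f).
Similarly for dx ∧ dz and dy ∧ dz — all coefficients vanish. So d(df) = 0.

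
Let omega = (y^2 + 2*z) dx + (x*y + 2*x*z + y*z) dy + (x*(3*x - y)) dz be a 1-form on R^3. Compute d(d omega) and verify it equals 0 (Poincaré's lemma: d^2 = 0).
d(d omega) = 0

Step 1: d omega = sum_{i<j} (∂f_j/∂x_i - ∂f_i/∂x_j) dx_i ∧ dx_j:
  coeff of dx ∧ dy: -y + 2*z
  coeff of dx ∧ dz: 6*x - y - 2
  coeff of dy ∧ dz: -3*x - y
Step 2: Apply d again to each 2-form coefficient. The only possible 3-form in R^3 is dx ∧ dy ∧ dz, with coefficient
  ∂(coeff of dy∧dz)/∂x - ∂(coeff of dx∧dz)/∂y + ∂(coeff of dx∧dy)/∂z
  = ∂/∂x (-3*x - y) - ∂/∂y (6*x - y - 2) + ∂/∂z (-y + 2*z).
Each of these terms simplifies to sums of mixed partials that cancel in pairs. The result is 0 (by equality of mixed partials for smooth functions — Schwarz / Clairaut).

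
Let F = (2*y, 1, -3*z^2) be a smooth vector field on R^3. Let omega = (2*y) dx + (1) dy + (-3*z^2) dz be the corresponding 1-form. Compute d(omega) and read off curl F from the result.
d(omega) = (0) dy ∧ dz + (0) dz ∧ dx + (-2) dx ∧ dy; curl F = (0, 0, -2)

d omega = sum_{i<j} (∂f_j/∂x_i - ∂f_i/∂x_j) dx_i ∧ dx_j. Under the identification (dy ∧ dz, dz ∧ dx, dx ∧ dy) ↔ (e_x, e_y, e_z), the coefficients are exactly the components of curl F. Compute:
  ∂R/∂y - ∂Q/∂z = (0) - (0) = 0
  ∂P/∂z - ∂R/∂x = (0) - (0) = 0
  ∂Q/∂x - ∂P/∂y = (0) - (2) = -2.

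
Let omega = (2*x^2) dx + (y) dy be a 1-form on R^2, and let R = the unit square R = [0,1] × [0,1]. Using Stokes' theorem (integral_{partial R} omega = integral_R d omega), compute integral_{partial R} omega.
integral_(partial R) omega = 0

Stokes: integral_partial_R omega = integral_R d omega with d omega = (∂Q/∂x - ∂P/∂y) dx ∧ dy.
  ∂Q/∂x = 0
  ∂P/∂y = 0
  integrand = ∂Q/∂x - ∂P/∂y = 0.
Integrating over R: integral_0^1 integral_0^1 (0) dx dy = 0.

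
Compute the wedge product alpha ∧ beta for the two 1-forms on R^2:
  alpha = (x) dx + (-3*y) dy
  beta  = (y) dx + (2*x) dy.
alpha ∧ beta = (2*x^2 + 3*y^2) dx ∧ dy

Distribute the wedge, using dx_i ∧ dx_j = -dx_j ∧ dx_i and dx_i ∧ dx_i = 0. For each pair (i, j) with i < j, the coefficient of dx_i ∧ dx_j in alpha ∧ beta is (alpha_i * beta_j - alpha_j * beta_i). Collecting: alpha ∧ beta = (2*x^2 + 3*y^2) dx ∧ dy.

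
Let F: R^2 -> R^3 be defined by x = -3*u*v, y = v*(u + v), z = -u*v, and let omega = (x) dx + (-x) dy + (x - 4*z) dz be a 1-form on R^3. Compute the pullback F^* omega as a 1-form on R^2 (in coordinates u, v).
F^* omega = (11*u*v^2) du + (u*v*(11*u + 6*v)) dv

Using F^*(f dg) = (f ∘ F) d(g ∘ F), substitute each coordinate x_i by F_i(u, v) in f_i, and replace dx_i by d F_i = (∂F_i/∂u) du + (∂F_i/∂v) dv.
  For the x component: f_1(F) = -3*u*v; d F_1 = (-3*v) du + (-3*u) dv
  For the y component: f_2(F) = 3*u*v; d F_2 = (v) du + (u + 2*v) dv
  For the z component: f_3(F) = u*v; d F_3 = (-v) du + (-u) dv
Combining and collecting du, dv coefficients:
  coeff of du: 11*u*v^2
  coeff of dv: u*v*(11*u + 6*v)
F^* omega = (11*u*v^2) du + (u*v*(11*u + 6*v)) dv.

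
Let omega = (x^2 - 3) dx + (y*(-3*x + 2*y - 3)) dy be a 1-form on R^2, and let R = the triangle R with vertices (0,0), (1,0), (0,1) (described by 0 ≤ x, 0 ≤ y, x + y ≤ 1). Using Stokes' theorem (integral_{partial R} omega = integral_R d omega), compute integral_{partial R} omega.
integral_(partial R) omega = -1/2

Stokes: integral_partial_R omega = integral_R d omega with d omega = (∂Q/∂x - ∂P/∂y) dx ∧ dy.
  ∂Q/∂x = -3*y
  ∂P/∂y = 0
  integrand = ∂Q/∂x - ∂P/∂y = -3*y.
Integrating over R: integral_0^1 integral_0^{1-x} (-3*y) dy dx = -1/2.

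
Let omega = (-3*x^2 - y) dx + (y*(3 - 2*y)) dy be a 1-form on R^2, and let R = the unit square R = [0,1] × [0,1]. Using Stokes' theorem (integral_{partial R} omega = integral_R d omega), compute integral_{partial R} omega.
integral_(partial R) omega = 1

Stokes: integral_partial_R omega = integral_R d omega with d omega = (∂Q/∂x - ∂P/∂y) dx ∧ dy.
  ∂Q/∂x = 0
  ∂P/∂y = -1
  integrand = ∂Q/∂x - ∂P/∂y = 1.
Integrating over R: integral_0^1 integral_0^1 (1) dx dy = 1.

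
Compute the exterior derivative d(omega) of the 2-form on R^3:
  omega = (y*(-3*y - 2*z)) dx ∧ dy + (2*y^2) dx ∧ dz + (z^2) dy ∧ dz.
d(omega) = (-6*y) dx ∧ dy ∧ dz

For a 2-form omega = sum_{i<j} g_{ij} dx_i ∧ dx_j, the exterior derivative is
  d(omega) = sum_{i<j} d(g_{ij}) ∧ dx_i ∧ dx_j = sum_{i<j, k} (∂g_{ij}/∂x_k) dx_k ∧ dx_i ∧ dx_j.
Expand each term, using dx_k ∧ dx_i ∧ dx_j = sgn(permutation) dx_{(a)} ∧ dx_{(b)} ∧ dx_{(c)} with (a < b < c) sorted:
  d(y*(-3*y - 2*z)) includes (∂/∂z)(y*(-3*y - 2*z)) dz = (-2*y) dz, which multiplied by dx ∧ dy gives (-2*y) dx ∧ dy ∧ dz
  d(2*y^2) includes (∂/∂y)(2*y^2) dy = (4*y) dy, which multiplied by dx ∧ dz gives (-4*y) dx ∧ dy ∧ dz
Collecting like 3-forms: d(omega) = (-6*y) dx ∧ dy ∧ dz.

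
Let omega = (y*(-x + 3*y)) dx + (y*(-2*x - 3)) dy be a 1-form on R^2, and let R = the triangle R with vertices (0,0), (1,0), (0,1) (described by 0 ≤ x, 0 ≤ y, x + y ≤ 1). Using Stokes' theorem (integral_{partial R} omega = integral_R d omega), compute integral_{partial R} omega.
integral_(partial R) omega = -7/6

Stokes: integral_partial_R omega = integral_R d omega with d omega = (∂Q/∂x - ∂P/∂y) dx ∧ dy.
  ∂Q/∂x = -2*y
  ∂P/∂y = -x + 6*y
  integrand = ∂Q/∂x - ∂P/∂y = x - 8*y.
Integrating over R: integral_0^1 integral_0^{1-x} (x - 8*y) dy dx = -7/6.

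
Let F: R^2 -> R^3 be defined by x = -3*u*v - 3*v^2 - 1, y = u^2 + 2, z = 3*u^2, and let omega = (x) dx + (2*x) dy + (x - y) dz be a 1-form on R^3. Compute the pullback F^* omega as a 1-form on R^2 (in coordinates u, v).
F^* omega = (-6*u^3 - 30*u^2*v - 21*u*v^2 - 22*u + 9*v^3 + 3*v) du + (9*u^2*v + 27*u*v^2 + 3*u + 18*v^3 + 6*v) dv

Using F^*(f dg) = (f ∘ F) d(g ∘ F), substitute each coordinate x_i by F_i(u, v) in f_i, and replace dx_i by d F_i = (∂F_i/∂u) du + (∂F_i/∂v) dv.
  For the x component: f_1(F) = -3*u*v - 3*v^2 - 1; d F_1 = (-3*v) du + (-3*u - 6*v) dv
  For the y component: f_2(F) = -6*u*v - 6*v^2 - 2; d F_2 = (2*u) du + (0) dv
  For the z component: f_3(F) = -u^2 - 3*u*v - 3*v^2 - 3; d F_3 = (6*u) du + (0) dv
Combining and collecting du, dv coefficients:
  coeff of du: -6*u^3 - 30*u^2*v - 21*u*v^2 - 22*u + 9*v^3 + 3*v
  coeff of dv: 9*u^2*v + 27*u*v^2 + 3*u + 18*v^3 + 6*v
F^* omega = (-6*u^3 - 30*u^2*v - 21*u*v^2 - 22*u + 9*v^3 + 3*v) du + (9*u^2*v + 27*u*v^2 + 3*u + 18*v^3 + 6*v) dv.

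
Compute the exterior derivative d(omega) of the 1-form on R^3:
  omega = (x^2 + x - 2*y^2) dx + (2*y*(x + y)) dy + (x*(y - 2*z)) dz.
d(omega) = (6*y) dx ∧ dy + (y - 2*z) dx ∧ dz + (x) dy ∧ dz

For a 1-form omega = sum_i f_i dx_i, the exterior derivative is
  d(omega) = sum_{i < j} (∂f_j/∂x_i - ∂f_i/∂x_j) dx_i ∧ dx_j.
  coefficient of dx ∧ dy: ∂f_2/∂x - ∂f_1/∂y = ∂(2*y*(x + y))/∂x - ∂(x^2 + x - 2*y^2)/∂y = 6*y
  coefficient of dx ∧ dz: ∂f_3/∂x - ∂f_1/∂z = ∂(x*(y - 2*z))/∂x - ∂(x^2 + x - 2*y^2)/∂z = y - 2*z
  coefficient of dy ∧ dz: ∂f_3/∂y - ∂f_2/∂z = ∂(x*(y - 2*z))/∂y - ∂(2*y*(x + y))/∂z = x
Assembling: d(omega) = (6*y) dx ∧ dy + (y - 2*z) dx ∧ dz + (x) dy ∧ dz.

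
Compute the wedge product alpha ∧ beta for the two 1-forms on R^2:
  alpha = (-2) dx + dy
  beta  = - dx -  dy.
alpha ∧ beta = (3) dx ∧ dy

Distribute the wedge, using dx_i ∧ dx_j = -dx_j ∧ dx_i and dx_i ∧ dx_i = 0. For each pair (i, j) with i < j, the coefficient of dx_i ∧ dx_j in alpha ∧ beta is (alpha_i * beta_j - alpha_j * beta_i). Collecting: alpha ∧ beta = (3) dx ∧ dy.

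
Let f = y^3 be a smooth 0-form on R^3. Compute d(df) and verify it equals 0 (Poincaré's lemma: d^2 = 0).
d(df) = 0

Step 1: df = sum_i (∂f/∂x_i) dx_i = (0) dx + (3*y^2) dy + (0) dz.
Step 2: Apply d again. Using the 1-form formula, the coefficient of dx ∧ dy in d(df) is ∂^2 f/∂x ∂y - ∂^2 f/∂y ∂x = (0) - (0) = 0 (equality of mixed partials for smooth f).
Similarly for dx ∧ dz and dy ∧ dz — all coefficients vanish. So d(df) = 0.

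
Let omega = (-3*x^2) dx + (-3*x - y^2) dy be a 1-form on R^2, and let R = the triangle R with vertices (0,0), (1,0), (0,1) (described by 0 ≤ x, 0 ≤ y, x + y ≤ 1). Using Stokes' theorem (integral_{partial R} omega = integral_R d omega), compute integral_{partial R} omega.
integral_(partial R) omega = -3/2

Stokes: integral_partial_R omega = integral_R d omega with d omega = (∂Q/∂x - ∂P/∂y) dx ∧ dy.
  ∂Q/∂x = -3
  ∂P/∂y = 0
  integrand = ∂Q/∂x - ∂P/∂y = -3.
Integrating over R: integral_0^1 integral_0^{1-x} (-3) dy dx = -3/2.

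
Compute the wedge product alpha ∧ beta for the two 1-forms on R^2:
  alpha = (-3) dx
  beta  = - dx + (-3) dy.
alpha ∧ beta = (9) dx ∧ dy

Distribute the wedge, using dx_i ∧ dx_j = -dx_j ∧ dx_i and dx_i ∧ dx_i = 0. For each pair (i, j) with i < j, the coefficient of dx_i ∧ dx_j in alpha ∧ beta is (alpha_i * beta_j - alpha_j * beta_i). Collecting: alpha ∧ beta = (9) dx ∧ dy.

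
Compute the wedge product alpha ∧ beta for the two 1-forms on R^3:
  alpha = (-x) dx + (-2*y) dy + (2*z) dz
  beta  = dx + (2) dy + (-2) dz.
alpha ∧ beta = (-2*x + 2*y) dx ∧ dy + (2*x - 2*z) dx ∧ dz + (4*y - 4*z) dy ∧ dz

Distribute the wedge, using dx_i ∧ dx_j = -dx_j ∧ dx_i and dx_i ∧ dx_i = 0. For each pair (i, j) with i < j, the coefficient of dx_i ∧ dx_j in alpha ∧ beta is (alpha_i * beta_j - alpha_j * beta_i). Collecting: alpha ∧ beta = (-2*x + 2*y) dx ∧ dy + (2*x - 2*z) dx ∧ dz + (4*y - 4*z) dy ∧ dz.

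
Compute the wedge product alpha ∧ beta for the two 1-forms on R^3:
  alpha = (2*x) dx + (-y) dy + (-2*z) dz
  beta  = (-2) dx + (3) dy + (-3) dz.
alpha ∧ beta = (6*x - 2*y) dx ∧ dy + (-6*x - 4*z) dx ∧ dz + (3*y + 6*z) dy ∧ dz

Distribute the wedge, using dx_i ∧ dx_j = -dx_j ∧ dx_i and dx_i ∧ dx_i = 0. For each pair (i, j) with i < j, the coefficient of dx_i ∧ dx_j in alpha ∧ beta is (alpha_i * beta_j - alpha_j * beta_i). Collecting: alpha ∧ beta = (6*x - 2*y) dx ∧ dy + (-6*x - 4*z) dx ∧ dz + (3*y + 6*z) dy ∧ dz.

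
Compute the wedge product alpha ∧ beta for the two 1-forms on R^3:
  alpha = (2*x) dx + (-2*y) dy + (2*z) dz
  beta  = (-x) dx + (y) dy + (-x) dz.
alpha ∧ beta = (2*x*(-x + z)) dx ∧ dz + (2*y*(x - z)) dy ∧ dz

Distribute the wedge, using dx_i ∧ dx_j = -dx_j ∧ dx_i and dx_i ∧ dx_i = 0. For each pair (i, j) with i < j, the coefficient of dx_i ∧ dx_j in alpha ∧ beta is (alpha_i * beta_j - alpha_j * beta_i). Collecting: alpha ∧ beta = (2*x*(-x + z)) dx ∧ dz + (2*y*(x - z)) dy ∧ dz.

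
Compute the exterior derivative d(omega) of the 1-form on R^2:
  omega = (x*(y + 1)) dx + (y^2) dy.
d(omega) = (-x) dx ∧ dy

For a 1-form omega = sum_i f_i dx_i, the exterior derivative is
  d(omega) = sum_{i < j} (∂f_j/∂x_i - ∂f_i/∂x_j) dx_i ∧ dx_j.
  coefficient of dx ∧ dy: ∂f_2/∂x - ∂f_1/∂y = ∂(y^2)/∂x - ∂(x*(y + 1))/∂y = -x
Assembling: d(omega) = (-x) dx ∧ dy.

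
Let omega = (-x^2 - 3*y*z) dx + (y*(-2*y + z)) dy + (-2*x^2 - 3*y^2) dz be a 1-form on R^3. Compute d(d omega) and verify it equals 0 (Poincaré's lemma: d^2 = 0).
d(d omega) = 0

Step 1: d omega = sum_{i<j} (∂f_j/∂x_i - ∂f_i/∂x_j) dx_i ∧ dx_j:
  coeff of dx ∧ dy: 3*z
  coeff of dx ∧ dz: -4*x + 3*y
  coeff of dy ∧ dz: -7*y
Step 2: Apply d again to each 2-form coefficient. The only possible 3-form in R^3 is dx ∧ dy ∧ dz, with coefficient
  ∂(coeff of dy∧dz)/∂x - ∂(coeff of dx∧dz)/∂y + ∂(coeff of dx∧dy)/∂z
  = ∂/∂x (-7*y) - ∂/∂y (-4*x + 3*y) + ∂/∂z (3*z).
Each of these terms simplifies to sums of mixed partials that cancel in pairs. The result is 0 (by equality of mixed partials for smooth functions — Schwarz / Clairaut).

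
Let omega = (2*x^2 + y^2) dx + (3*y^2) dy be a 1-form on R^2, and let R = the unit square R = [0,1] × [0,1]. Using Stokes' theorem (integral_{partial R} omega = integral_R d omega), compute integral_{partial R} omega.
integral_(partial R) omega = -1

Stokes: integral_partial_R omega = integral_R d omega with d omega = (∂Q/∂x - ∂P/∂y) dx ∧ dy.
  ∂Q/∂x = 0
  ∂P/∂y = 2*y
  integrand = ∂Q/∂x - ∂P/∂y = -2*y.
Integrating over R: integral_0^1 integral_0^1 (-2*y) dx dy = -1.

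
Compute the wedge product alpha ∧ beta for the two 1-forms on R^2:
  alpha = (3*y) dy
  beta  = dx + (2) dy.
alpha ∧ beta = (-3*y) dx ∧ dy

Distribute the wedge, using dx_i ∧ dx_j = -dx_j ∧ dx_i and dx_i ∧ dx_i = 0. For each pair (i, j) with i < j, the coefficient of dx_i ∧ dx_j in alpha ∧ beta is (alpha_i * beta_j - alpha_j * beta_i). Collecting: alpha ∧ beta = (-3*y) dx ∧ dy.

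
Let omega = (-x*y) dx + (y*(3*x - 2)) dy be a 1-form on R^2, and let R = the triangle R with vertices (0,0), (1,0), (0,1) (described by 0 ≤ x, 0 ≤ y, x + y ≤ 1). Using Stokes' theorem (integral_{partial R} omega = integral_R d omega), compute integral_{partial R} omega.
integral_(partial R) omega = 2/3

Stokes: integral_partial_R omega = integral_R d omega with d omega = (∂Q/∂x - ∂P/∂y) dx ∧ dy.
  ∂Q/∂x = 3*y
  ∂P/∂y = -x
  integrand = ∂Q/∂x - ∂P/∂y = x + 3*y.
Integrating over R: integral_0^1 integral_0^{1-x} (x + 3*y) dy dx = 2/3.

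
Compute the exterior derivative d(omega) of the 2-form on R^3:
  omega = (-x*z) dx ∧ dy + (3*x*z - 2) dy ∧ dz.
d(omega) = (-x + 3*z) dx ∧ dy ∧ dz

For a 2-form omega = sum_{i<j} g_{ij} dx_i ∧ dx_j, the exterior derivative is
  d(omega) = sum_{i<j} d(g_{ij}) ∧ dx_i ∧ dx_j = sum_{i<j, k} (∂g_{ij}/∂x_k) dx_k ∧ dx_i ∧ dx_j.
Expand each term, using dx_k ∧ dx_i ∧ dx_j = sgn(permutation) dx_{(a)} ∧ dx_{(b)} ∧ dx_{(c)} with (a < b < c) sorted:
  d(-x*z) includes (∂/∂z)(-x*z) dz = (-x) dz, which multiplied by dx ∧ dy gives (-x) dx ∧ dy ∧ dz
  d(3*x*z - 2) includes (∂/∂x)(3*x*z - 2) dx = (3*z) dx, which multiplied by dy ∧ dz gives (3*z) dx ∧ dy ∧ dz
Collecting like 3-forms: d(omega) = (-x + 3*z) dx ∧ dy ∧ dz.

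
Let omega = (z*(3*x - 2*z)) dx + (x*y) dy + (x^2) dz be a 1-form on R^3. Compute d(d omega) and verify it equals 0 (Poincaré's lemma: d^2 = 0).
d(d omega) = 0

Step 1: d omega = sum_{i<j} (∂f_j/∂x_i - ∂f_i/∂x_j) dx_i ∧ dx_j:
  coeff of dx ∧ dy: y
  coeff of dx ∧ dz: -x + 4*z
  coeff of dy ∧ dz: 0
Step 2: Apply d again to each 2-form coefficient. The only possible 3-form in R^3 is dx ∧ dy ∧ dz, with coefficient
  ∂(coeff of dy∧dz)/∂x - ∂(coeff of dx∧dz)/∂y + ∂(coeff of dx∧dy)/∂z
  = ∂/∂x (0) - ∂/∂y (-x + 4*z) + ∂/∂z (y).
Each of these terms simplifies to sums of mixed partials that cancel in pairs. The result is 0 (by equality of mixed partials for smooth functions — Schwarz / Clairaut).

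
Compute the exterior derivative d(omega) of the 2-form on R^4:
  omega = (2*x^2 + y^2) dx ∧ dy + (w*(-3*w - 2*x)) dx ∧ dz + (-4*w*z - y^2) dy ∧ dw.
d(omega) = (-6*w - 2*x) dx ∧ dz ∧ dw + (4*w) dy ∧ dz ∧ dw

For a 2-form omega = sum_{i<j} g_{ij} dx_i ∧ dx_j, the exterior derivative is
  d(omega) = sum_{i<j} d(g_{ij}) ∧ dx_i ∧ dx_j = sum_{i<j, k} (∂g_{ij}/∂x_k) dx_k ∧ dx_i ∧ dx_j.
Expand each term, using dx_k ∧ dx_i ∧ dx_j = sgn(permutation) dx_{(a)} ∧ dx_{(b)} ∧ dx_{(c)} with (a < b < c) sorted:
  d(w*(-3*w - 2*x)) includes (∂/∂w)(w*(-3*w - 2*x)) dw = (-6*w - 2*x) dw, which multiplied by dx ∧ dz gives (-6*w - 2*x) dx ∧ dz ∧ dw
  d(-4*w*z - y^2) includes (∂/∂z)(-4*w*z - y^2) dz = (-4*w) dz, which multiplied by dy ∧ dw gives (4*w) dy ∧ dz ∧ dw
Collecting like 3-forms: d(omega) = (-6*w - 2*x) dx ∧ dz ∧ dw + (4*w) dy ∧ dz ∧ dw.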